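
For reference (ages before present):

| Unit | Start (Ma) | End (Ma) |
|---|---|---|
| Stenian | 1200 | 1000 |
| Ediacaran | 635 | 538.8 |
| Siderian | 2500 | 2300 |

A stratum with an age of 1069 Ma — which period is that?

Stenian

1069 Ma lies between 1200 and 1000 Ma, so it falls in the Stenian.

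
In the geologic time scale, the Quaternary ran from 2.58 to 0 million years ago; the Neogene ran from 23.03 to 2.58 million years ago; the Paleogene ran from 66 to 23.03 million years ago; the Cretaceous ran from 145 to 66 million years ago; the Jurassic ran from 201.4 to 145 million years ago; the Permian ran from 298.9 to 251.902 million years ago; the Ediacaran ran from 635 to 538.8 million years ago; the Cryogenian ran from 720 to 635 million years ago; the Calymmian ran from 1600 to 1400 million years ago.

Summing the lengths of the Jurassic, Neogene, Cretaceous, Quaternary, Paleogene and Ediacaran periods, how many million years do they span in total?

Each duration: Jurassic = 56.4; Neogene = 20.45; Cretaceous = 79; Quaternary = 2.58; Paleogene = 42.97; Ediacaran = 96.2.
Sum: 56.4 + 20.45 + 79 + 2.58 + 42.97 + 96.2 = 297.6 Myr.

297.6 million years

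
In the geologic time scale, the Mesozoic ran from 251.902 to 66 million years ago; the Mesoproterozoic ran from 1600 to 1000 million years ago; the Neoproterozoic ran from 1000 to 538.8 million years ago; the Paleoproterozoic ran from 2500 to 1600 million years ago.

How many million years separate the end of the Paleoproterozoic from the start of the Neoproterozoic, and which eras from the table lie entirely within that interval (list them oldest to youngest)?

End of Paleoproterozoic = 1600 Ma; start of Neoproterozoic = 1000 Ma.
Gap = 1600 − 1000 = 600 Myr.
Eras wholly inside 1600–1000 Ma: Mesoproterozoic (1600–1000).

600 million years; Mesoproterozoic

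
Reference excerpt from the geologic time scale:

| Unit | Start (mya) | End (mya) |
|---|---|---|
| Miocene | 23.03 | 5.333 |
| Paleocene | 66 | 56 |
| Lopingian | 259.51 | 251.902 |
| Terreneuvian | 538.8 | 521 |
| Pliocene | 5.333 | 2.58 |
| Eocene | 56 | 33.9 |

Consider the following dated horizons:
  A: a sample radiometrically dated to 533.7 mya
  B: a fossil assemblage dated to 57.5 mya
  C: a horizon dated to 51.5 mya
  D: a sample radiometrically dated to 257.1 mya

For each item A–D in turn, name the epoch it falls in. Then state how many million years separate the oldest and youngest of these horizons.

Match each age against the start–end ranges in the excerpt: A = 533.7 Ma → Terreneuvian (538.8–521); B = 57.5 Ma → Paleocene (66–56); C = 51.5 Ma → Eocene (56–33.9); D = 257.1 Ma → Lopingian (259.51–251.902).
The largest age is 533.7 Ma and the smallest is 51.5 Ma; their difference is 482.2 Myr.

A — Terreneuvian; B — Paleocene; C — Eocene; D — Lopingian; span 482.2 million years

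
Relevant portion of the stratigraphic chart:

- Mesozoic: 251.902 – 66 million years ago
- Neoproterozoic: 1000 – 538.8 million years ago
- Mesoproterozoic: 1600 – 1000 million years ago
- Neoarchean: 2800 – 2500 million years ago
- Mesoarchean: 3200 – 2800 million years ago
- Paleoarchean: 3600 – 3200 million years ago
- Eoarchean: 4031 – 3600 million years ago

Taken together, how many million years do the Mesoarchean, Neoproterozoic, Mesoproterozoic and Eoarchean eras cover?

1892.2 million years

Each duration: Mesoarchean = 400; Neoproterozoic = 461.2; Mesoproterozoic = 600; Eoarchean = 431.
Sum: 400 + 461.2 + 600 + 431 = 1892.2 Myr.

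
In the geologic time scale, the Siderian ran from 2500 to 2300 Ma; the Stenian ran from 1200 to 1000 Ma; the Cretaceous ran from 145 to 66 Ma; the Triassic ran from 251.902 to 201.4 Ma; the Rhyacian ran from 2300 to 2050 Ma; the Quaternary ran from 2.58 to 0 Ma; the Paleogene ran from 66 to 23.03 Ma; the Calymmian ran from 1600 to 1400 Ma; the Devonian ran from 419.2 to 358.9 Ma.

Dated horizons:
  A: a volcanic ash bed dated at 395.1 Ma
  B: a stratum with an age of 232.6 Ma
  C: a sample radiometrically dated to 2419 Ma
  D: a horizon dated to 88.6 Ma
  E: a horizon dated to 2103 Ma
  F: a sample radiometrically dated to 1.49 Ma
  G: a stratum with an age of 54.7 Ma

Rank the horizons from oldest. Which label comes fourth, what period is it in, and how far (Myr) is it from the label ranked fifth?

B, in the Triassic; 144 million years to D

Sorted oldest-first by Ma: C (2419), E (2103), A (395.1), B (232.6), D (88.6), G (54.7), F (1.49).
The fourth oldest is B at 232.6 Ma, which lies in 251.902–201.4 Ma: the Triassic.
The fifth oldest is D at 88.6 Ma; separation = |232.6 − 88.6| = 144 Myr.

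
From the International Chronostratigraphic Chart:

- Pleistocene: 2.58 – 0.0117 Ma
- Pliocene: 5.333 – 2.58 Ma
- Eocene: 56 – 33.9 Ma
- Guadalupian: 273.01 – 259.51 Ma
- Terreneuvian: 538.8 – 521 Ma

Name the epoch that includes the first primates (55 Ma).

Eocene

55 Ma lies between 56 and 33.9 Ma, so it falls in the Eocene.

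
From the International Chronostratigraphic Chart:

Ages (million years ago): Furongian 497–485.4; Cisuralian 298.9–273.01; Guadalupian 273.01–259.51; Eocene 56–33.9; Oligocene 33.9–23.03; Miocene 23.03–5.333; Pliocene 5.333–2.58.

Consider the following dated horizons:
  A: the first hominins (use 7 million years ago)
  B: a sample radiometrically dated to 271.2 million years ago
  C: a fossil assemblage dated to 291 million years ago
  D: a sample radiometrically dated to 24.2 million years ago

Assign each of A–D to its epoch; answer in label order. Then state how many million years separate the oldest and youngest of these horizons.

A — Miocene; B — Guadalupian; C — Cisuralian; D — Oligocene; span 284 million years

A: 7 Ma lies in 23.03–5.333 Ma, so Miocene.
B: 271.2 Ma lies in 273.01–259.51 Ma, so Guadalupian.
C: 291 Ma lies in 298.9–273.01 Ma, so Cisuralian.
D: 24.2 Ma lies in 33.9–23.03 Ma, so Oligocene.
Oldest = 291 Ma, youngest = 7 Ma → span 284 Myr.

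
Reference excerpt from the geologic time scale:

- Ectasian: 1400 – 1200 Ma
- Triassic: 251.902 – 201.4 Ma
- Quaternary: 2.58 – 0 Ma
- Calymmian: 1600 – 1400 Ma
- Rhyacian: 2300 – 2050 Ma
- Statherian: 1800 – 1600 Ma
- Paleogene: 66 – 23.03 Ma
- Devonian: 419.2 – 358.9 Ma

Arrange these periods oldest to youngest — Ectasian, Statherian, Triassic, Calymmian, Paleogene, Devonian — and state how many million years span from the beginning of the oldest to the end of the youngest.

Statherian, Calymmian, Ectasian, Devonian, Triassic, Paleogene; total span 1776.97 Myr

From the excerpt: Ectasian 1400–1200; Statherian 1800–1600; Triassic 251.902–201.4; Calymmian 1600–1400; Paleogene 66–23.03; Devonian 419.2–358.9 (Ma).
Larger Ma is earlier, so the oldest is Statherian and the youngest is Paleogene; oldest to youngest: Statherian, Calymmian, Ectasian, Devonian, Triassic, Paleogene.
Oldest start 1800 minus youngest end 23.03 gives 1776.97 Myr overall.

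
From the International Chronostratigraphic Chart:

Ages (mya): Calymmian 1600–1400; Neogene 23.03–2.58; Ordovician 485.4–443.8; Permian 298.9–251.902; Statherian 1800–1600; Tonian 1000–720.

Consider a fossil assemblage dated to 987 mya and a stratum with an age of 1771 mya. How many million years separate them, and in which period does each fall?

Elapsed time: 1771 − 987 = 784 Myr.
987 Ma lies within 1000–720 Ma: Tonian.
1771 Ma lies within 1800–1600 Ma: Statherian.

784 million years apart; the first in the Tonian, the second in the Statherian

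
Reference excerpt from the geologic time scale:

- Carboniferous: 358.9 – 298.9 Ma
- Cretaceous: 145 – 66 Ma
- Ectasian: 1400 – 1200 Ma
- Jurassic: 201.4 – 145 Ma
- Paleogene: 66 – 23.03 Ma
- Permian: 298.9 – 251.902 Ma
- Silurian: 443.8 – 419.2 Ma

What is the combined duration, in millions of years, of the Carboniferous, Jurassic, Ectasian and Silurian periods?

Duration is start − end for each: (358.9 − 298.9) + (201.4 − 145) + (1400 − 1200) + (443.8 − 419.2).
That is 60 + 56.4 + 200 + 24.6, which totals 341 million years.

341 million years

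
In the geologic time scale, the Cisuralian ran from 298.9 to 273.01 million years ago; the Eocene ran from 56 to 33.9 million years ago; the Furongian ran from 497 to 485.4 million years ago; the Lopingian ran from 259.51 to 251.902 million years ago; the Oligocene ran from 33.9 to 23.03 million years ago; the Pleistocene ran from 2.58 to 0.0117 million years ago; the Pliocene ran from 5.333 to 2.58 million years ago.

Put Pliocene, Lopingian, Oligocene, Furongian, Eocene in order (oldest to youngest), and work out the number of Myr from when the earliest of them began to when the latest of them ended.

Furongian → Lopingian → Eocene → Oligocene → Pliocene; total span 494.42 Myr

Start ages (Ma): Furongian 497, Lopingian 259.51, Eocene 56, Oligocene 33.9, Pliocene 5.333.
Ordered oldest to youngest: Furongian, Lopingian, Eocene, Oligocene, Pliocene.
Span = 497 − 2.58 = 494.42 Myr.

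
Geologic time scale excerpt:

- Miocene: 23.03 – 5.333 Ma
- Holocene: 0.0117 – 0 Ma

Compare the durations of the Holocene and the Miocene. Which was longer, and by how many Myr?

Miocene, by 17.6853 million years

Holocene: 0.0117 − 0 = 0.0117 Myr.
Miocene: 23.03 − 5.333 = 17.697 Myr.
Difference: 17.697 − 0.0117 = 17.6853 Myr, so the Miocene was longer.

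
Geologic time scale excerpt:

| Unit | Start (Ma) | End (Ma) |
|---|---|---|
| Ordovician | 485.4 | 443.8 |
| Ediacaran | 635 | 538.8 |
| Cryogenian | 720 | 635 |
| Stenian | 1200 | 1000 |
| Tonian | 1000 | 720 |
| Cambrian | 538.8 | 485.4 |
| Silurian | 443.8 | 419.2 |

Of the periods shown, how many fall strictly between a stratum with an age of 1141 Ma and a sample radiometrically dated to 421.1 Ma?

5

1141 Ma sits inside the Stenian (1200–1000) and 421.1 Ma inside the Silurian (443.8–419.2); neither of those is wholly between the two dates.
The listed periods lying completely between them are Tonian, Cryogenian, Ediacaran, Cambrian, Ordovician — 5 in all.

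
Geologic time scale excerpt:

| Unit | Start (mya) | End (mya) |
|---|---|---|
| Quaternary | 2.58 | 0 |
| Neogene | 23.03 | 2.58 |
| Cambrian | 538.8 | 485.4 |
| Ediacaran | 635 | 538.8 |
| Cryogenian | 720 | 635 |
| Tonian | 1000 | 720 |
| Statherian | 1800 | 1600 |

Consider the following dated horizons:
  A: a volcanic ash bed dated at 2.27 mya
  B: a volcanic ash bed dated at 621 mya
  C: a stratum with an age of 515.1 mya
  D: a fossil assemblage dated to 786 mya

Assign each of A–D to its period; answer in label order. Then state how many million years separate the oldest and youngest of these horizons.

A — Quaternary; B — Ediacaran; C — Cambrian; D — Tonian; span 783.73 million years

A: 2.27 Ma lies in 2.58–0 Ma, so Quaternary.
B: 621 Ma lies in 635–538.8 Ma, so Ediacaran.
C: 515.1 Ma lies in 538.8–485.4 Ma, so Cambrian.
D: 786 Ma lies in 1000–720 Ma, so Tonian.
Oldest = 786 Ma, youngest = 2.27 Ma → span 783.73 Myr.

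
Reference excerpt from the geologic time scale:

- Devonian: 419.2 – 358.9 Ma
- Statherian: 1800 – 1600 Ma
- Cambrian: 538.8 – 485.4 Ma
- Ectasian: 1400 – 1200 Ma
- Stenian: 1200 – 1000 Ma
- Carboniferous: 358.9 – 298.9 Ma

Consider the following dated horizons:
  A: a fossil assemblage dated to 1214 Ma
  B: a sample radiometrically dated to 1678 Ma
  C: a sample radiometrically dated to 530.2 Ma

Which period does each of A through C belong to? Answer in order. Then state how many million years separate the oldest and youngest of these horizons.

A: 1214 Ma lies in 1400–1200 Ma, so Ectasian.
B: 1678 Ma lies in 1800–1600 Ma, so Statherian.
C: 530.2 Ma lies in 538.8–485.4 Ma, so Cambrian.
Oldest = 1678 Ma, youngest = 530.2 Ma → span 1147.8 Myr.

A — Ectasian; B — Statherian; C — Cambrian; span 1147.8 million years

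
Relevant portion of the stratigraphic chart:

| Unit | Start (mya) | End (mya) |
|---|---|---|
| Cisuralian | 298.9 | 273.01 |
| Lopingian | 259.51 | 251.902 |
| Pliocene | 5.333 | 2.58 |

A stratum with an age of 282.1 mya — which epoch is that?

282.1 Ma lies between 298.9 and 273.01 Ma, so it falls in the Cisuralian.

Cisuralian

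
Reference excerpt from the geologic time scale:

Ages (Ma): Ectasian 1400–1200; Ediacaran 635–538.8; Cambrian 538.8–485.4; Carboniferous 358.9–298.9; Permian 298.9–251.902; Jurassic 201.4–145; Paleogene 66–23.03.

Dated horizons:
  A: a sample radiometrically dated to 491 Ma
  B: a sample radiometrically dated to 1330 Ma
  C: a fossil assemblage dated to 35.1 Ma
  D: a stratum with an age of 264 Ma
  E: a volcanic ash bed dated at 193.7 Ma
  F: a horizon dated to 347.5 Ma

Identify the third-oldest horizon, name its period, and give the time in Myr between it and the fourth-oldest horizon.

Sorted oldest-first by Ma: B (1330), A (491), F (347.5), D (264), E (193.7), C (35.1).
The third oldest is F at 347.5 Ma, which lies in 358.9–298.9 Ma: the Carboniferous.
The fourth oldest is D at 264 Ma; separation = |347.5 − 264| = 83.5 Myr.

F, in the Carboniferous; 83.5 million years to D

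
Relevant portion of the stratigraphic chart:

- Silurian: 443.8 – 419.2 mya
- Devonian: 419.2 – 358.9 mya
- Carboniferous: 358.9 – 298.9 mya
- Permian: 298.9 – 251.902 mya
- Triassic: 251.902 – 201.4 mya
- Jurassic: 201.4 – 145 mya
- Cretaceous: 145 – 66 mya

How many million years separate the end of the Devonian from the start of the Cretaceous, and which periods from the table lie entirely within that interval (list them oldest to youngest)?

213.9 million years; Carboniferous, Permian, Triassic, Jurassic

End of Devonian = 358.9 Ma; start of Cretaceous = 145 Ma.
Gap = 358.9 − 145 = 213.9 Myr.
Periods wholly inside 358.9–145 Ma: Carboniferous (358.9–298.9), Permian (298.9–251.902), Triassic (251.902–201.4), Jurassic (201.4–145).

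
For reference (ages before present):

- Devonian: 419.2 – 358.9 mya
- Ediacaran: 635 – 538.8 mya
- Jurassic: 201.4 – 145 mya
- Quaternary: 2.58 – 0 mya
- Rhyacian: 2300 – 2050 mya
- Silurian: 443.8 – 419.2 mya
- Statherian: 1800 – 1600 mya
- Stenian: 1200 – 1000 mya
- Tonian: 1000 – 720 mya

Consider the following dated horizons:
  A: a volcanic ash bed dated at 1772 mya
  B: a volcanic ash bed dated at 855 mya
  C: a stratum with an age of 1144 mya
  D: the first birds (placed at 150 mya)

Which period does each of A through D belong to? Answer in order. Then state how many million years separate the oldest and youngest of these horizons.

Match each age against the start–end ranges in the excerpt: A = 1772 Ma → Statherian (1800–1600); B = 855 Ma → Tonian (1000–720); C = 1144 Ma → Stenian (1200–1000); D = 150 Ma → Jurassic (201.4–145).
The largest age is 1772 Ma and the smallest is 150 Ma; their difference is 1622 Myr.

A — Statherian; B — Tonian; C — Stenian; D — Jurassic; span 1622 million years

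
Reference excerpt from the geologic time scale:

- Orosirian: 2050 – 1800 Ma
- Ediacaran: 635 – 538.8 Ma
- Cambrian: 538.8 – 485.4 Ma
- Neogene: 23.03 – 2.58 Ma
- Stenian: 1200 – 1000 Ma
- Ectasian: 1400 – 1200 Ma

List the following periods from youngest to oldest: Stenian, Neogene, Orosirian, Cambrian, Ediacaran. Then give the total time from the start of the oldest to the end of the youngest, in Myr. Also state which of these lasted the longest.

Neogene, Cambrian, Ediacaran, Stenian, Orosirian; total span 2047.42 Myr; longest is Orosirian

Start ages (Ma): Orosirian 2050, Stenian 1200, Ediacaran 635, Cambrian 538.8, Neogene 23.03.
Ordered youngest to oldest: Neogene, Cambrian, Ediacaran, Stenian, Orosirian.
Span = 2050 − 2.58 = 2047.42 Myr.
Durations: Stenian 200, Cambrian 53.4, Orosirian 250, Ediacaran 96.2, Neogene 20.45 → longest is Orosirian (250 Myr).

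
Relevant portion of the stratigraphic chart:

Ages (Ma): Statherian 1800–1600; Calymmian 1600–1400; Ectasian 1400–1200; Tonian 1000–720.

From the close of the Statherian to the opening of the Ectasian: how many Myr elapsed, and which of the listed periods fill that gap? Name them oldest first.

End of Statherian = 1600 Ma; start of Ectasian = 1400 Ma.
Gap = 1600 − 1400 = 200 Myr.
Periods wholly inside 1600–1400 Ma: Calymmian (1600–1400).

200 million years; Calymmian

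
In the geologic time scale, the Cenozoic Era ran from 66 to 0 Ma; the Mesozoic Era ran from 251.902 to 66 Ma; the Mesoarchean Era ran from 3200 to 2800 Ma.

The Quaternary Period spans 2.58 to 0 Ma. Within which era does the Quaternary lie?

The Quaternary (2.58–0 Ma) lies entirely within 66–0 Ma, the Cenozoic Era.

Cenozoic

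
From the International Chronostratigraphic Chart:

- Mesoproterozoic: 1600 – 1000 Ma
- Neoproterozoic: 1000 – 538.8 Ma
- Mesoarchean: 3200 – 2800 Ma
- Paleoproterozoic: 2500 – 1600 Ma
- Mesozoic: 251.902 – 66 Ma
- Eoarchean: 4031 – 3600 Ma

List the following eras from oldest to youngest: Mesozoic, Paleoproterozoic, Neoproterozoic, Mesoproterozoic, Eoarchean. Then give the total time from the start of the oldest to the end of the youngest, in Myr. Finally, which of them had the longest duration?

Start ages (Ma): Eoarchean 4031, Paleoproterozoic 2500, Mesoproterozoic 1600, Neoproterozoic 1000, Mesozoic 251.902.
Ordered oldest to youngest: Eoarchean, Paleoproterozoic, Mesoproterozoic, Neoproterozoic, Mesozoic.
Span = 4031 − 66 = 3965 Myr.
Durations: Mesozoic 185.902, Paleoproterozoic 900, Neoproterozoic 461.2, Mesoproterozoic 600, Eoarchean 431 → longest is Paleoproterozoic (900 Myr).

Eoarchean → Paleoproterozoic → Mesoproterozoic → Neoproterozoic → Mesozoic; total span 3965 Myr; longest is Paleoproterozoic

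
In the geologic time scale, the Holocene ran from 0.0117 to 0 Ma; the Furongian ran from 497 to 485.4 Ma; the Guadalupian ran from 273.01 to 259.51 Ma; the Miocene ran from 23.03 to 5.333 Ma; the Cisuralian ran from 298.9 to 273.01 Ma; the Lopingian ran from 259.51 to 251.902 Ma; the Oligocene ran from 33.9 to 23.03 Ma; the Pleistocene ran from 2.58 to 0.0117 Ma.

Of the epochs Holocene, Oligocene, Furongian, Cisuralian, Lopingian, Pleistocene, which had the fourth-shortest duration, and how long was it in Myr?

Durations: Holocene 0.0117; Oligocene 10.87; Furongian 11.6; Cisuralian 25.89; Lopingian 7.608; Pleistocene 2.5683 Myr.
Sorted shortest-first: Holocene (0.0117), Pleistocene (2.5683), Lopingian (7.608), Oligocene (10.87), Furongian (11.6), Cisuralian (25.89).
The fourth shortest is Oligocene at 10.87 Myr.

Oligocene, 10.87 million years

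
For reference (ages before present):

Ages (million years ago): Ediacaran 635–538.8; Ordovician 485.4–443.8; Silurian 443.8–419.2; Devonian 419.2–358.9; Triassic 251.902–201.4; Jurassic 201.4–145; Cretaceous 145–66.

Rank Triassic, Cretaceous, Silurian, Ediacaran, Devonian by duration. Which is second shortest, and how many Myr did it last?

Start − end for each: Triassic 251.902 − 201.4 = 50.502; Cretaceous 145 − 66 = 79; Silurian 443.8 − 419.2 = 24.6; Ediacaran 635 − 538.8 = 96.2; Devonian 419.2 − 358.9 = 60.3.
Ranking these from shortest: Silurian < Triassic < Devonian < Cretaceous < Ediacaran.
Position 2 in that ranking is Triassic, which lasted 50.502 Myr.

Triassic, 50.502 million years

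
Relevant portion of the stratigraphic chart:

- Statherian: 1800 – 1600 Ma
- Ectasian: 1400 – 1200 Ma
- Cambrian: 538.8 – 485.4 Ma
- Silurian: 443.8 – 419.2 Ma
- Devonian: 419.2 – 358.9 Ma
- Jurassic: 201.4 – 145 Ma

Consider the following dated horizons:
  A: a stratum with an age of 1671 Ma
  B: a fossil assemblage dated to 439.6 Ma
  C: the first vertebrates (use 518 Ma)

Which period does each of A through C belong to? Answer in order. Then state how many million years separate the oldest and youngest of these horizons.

A: 1671 Ma lies in 1800–1600 Ma, so Statherian.
B: 439.6 Ma lies in 443.8–419.2 Ma, so Silurian.
C: 518 Ma lies in 538.8–485.4 Ma, so Cambrian.
Oldest = 1671 Ma, youngest = 439.6 Ma → span 1231.4 Myr.

A — Statherian; B — Silurian; C — Cambrian; span 1231.4 million years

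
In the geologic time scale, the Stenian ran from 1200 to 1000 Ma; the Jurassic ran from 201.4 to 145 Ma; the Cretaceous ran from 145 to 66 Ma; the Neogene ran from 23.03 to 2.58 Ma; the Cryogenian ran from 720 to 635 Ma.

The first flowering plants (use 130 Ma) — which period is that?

Cretaceous

130 Ma lies between 145 and 66 Ma, so it falls in the Cretaceous.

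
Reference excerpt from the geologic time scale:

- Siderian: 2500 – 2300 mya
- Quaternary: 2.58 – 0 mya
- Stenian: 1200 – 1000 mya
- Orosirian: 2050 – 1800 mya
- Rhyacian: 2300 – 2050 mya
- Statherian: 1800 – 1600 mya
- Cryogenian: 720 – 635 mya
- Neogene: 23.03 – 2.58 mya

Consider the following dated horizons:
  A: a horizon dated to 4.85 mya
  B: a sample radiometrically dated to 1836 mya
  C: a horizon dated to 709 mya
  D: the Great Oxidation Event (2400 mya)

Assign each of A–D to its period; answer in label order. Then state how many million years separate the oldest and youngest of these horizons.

Match each age against the start–end ranges in the excerpt: A = 4.85 Ma → Neogene (23.03–2.58); B = 1836 Ma → Orosirian (2050–1800); C = 709 Ma → Cryogenian (720–635); D = 2400 Ma → Siderian (2500–2300).
The largest age is 2400 Ma and the smallest is 4.85 Ma; their difference is 2395.15 Myr.

A — Neogene; B — Orosirian; C — Cryogenian; D — Siderian; span 2395.15 million years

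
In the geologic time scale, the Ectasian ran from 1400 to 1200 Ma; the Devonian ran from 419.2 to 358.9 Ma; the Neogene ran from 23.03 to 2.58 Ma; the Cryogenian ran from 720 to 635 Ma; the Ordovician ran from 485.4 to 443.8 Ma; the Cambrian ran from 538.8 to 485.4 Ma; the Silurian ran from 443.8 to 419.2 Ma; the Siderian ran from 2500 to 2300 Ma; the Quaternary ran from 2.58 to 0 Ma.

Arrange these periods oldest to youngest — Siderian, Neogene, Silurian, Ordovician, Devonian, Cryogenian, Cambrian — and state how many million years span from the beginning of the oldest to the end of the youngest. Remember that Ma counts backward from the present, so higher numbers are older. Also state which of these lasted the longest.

Siderian → Cryogenian → Cambrian → Ordovician → Silurian → Devonian → Neogene; total span 2497.42 Myr; longest is Siderian

From the excerpt: Siderian 2500–2300; Neogene 23.03–2.58; Silurian 443.8–419.2; Ordovician 485.4–443.8; Devonian 419.2–358.9; Cryogenian 720–635; Cambrian 538.8–485.4 (Ma).
Larger Ma is earlier, so the oldest is Siderian and the youngest is Neogene; oldest to youngest: Siderian, Cryogenian, Cambrian, Ordovician, Silurian, Devonian, Neogene.
Oldest start 2500 minus youngest end 2.58 gives 2497.42 Myr overall.
Individual lengths (start − end): Cryogenian 85; Cambrian 53.4; Neogene 20.45; Siderian 200; Ordovician 41.6; Silurian 24.6; Devonian 60.3. The largest is Siderian at 200 Myr.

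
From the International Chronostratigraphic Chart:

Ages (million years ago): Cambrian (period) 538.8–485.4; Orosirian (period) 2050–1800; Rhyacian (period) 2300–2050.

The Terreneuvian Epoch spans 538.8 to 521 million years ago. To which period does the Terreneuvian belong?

The Terreneuvian (538.8–521 Ma) lies entirely within 538.8–485.4 Ma, the Cambrian Period.

Cambrian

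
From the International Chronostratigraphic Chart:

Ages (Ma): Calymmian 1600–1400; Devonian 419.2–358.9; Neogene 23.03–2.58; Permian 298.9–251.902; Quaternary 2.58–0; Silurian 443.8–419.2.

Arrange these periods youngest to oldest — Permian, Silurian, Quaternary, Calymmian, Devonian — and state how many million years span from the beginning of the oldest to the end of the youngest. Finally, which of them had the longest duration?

From the excerpt: Permian 298.9–251.902; Silurian 443.8–419.2; Quaternary 2.58–0; Calymmian 1600–1400; Devonian 419.2–358.9 (Ma).
Larger Ma is earlier, so the oldest is Calymmian and the youngest is Quaternary; youngest to oldest: Quaternary, Permian, Devonian, Silurian, Calymmian.
Oldest start 1600 minus youngest end 0 gives 1600 Myr overall.
Individual lengths (start − end): Permian 46.998; Silurian 24.6; Calymmian 200; Quaternary 2.58; Devonian 60.3. The largest is Calymmian at 200 Myr.

Quaternary, Permian, Devonian, Silurian, Calymmian; total span 1600 Myr; longest is Calymmian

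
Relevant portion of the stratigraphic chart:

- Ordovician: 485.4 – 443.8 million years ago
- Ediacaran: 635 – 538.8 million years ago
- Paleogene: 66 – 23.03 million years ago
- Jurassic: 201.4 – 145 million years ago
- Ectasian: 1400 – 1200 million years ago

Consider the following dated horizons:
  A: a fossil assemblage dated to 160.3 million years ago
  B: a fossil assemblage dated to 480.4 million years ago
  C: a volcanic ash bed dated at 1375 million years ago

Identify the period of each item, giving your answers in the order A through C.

A: 160.3 Ma lies in 201.4–145 Ma, so Jurassic.
B: 480.4 Ma lies in 485.4–443.8 Ma, so Ordovician.
C: 1375 Ma lies in 1400–1200 Ma, so Ectasian.

A — Jurassic; B — Ordovician; C — Ectasian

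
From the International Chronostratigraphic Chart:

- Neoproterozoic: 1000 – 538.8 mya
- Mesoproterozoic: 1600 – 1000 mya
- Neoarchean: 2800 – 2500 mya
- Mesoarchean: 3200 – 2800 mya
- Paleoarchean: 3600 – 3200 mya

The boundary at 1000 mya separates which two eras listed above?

Mesoproterozoic and Neoproterozoic

The Mesoproterozoic ends at 1000 mya and the Neoproterozoic begins at 1000 mya, so they share that boundary.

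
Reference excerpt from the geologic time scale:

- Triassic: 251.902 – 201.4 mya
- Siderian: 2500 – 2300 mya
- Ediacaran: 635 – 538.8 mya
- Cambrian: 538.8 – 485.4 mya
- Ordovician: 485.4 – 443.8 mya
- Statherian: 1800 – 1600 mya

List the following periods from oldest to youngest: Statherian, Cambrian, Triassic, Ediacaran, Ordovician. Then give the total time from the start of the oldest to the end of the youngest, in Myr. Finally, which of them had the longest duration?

Statherian, Ediacaran, Cambrian, Ordovician, Triassic; total span 1598.6 Myr; longest is Statherian

From the excerpt: Statherian 1800–1600; Cambrian 538.8–485.4; Triassic 251.902–201.4; Ediacaran 635–538.8; Ordovician 485.4–443.8 (Ma).
Larger Ma is earlier, so the oldest is Statherian and the youngest is Triassic; oldest to youngest: Statherian, Ediacaran, Cambrian, Ordovician, Triassic.
Oldest start 1800 minus youngest end 201.4 gives 1598.6 Myr overall.
Individual lengths (start − end): Ediacaran 96.2; Ordovician 41.6; Statherian 200; Triassic 50.502; Cambrian 53.4. The largest is Statherian at 200 Myr.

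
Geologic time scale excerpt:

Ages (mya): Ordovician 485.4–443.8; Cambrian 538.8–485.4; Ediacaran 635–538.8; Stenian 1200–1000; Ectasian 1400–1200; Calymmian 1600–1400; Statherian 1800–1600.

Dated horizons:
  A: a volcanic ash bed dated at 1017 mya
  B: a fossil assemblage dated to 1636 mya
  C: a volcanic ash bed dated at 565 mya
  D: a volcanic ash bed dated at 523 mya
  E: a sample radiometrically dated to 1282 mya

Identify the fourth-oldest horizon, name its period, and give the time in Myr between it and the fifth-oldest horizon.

Sorted oldest-first by Ma: B (1636), E (1282), A (1017), C (565), D (523).
The fourth oldest is C at 565 Ma, which lies in 635–538.8 Ma: the Ediacaran.
The fifth oldest is D at 523 Ma; separation = |565 − 523| = 42 Myr.

C, in the Ediacaran; 42 million years to D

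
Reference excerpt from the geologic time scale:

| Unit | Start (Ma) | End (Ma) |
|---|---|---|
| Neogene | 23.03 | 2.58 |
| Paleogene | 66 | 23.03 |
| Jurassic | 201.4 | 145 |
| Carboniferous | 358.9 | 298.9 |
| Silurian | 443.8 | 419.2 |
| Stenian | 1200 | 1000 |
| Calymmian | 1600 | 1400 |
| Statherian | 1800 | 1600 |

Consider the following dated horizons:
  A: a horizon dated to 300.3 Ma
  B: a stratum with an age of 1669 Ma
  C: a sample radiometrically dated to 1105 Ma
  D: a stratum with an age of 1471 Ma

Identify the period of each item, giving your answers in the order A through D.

A — Carboniferous; B — Statherian; C — Stenian; D — Calymmian

A: 300.3 Ma lies in 358.9–298.9 Ma, so Carboniferous.
B: 1669 Ma lies in 1800–1600 Ma, so Statherian.
C: 1105 Ma lies in 1200–1000 Ma, so Stenian.
D: 1471 Ma lies in 1600–1400 Ma, so Calymmian.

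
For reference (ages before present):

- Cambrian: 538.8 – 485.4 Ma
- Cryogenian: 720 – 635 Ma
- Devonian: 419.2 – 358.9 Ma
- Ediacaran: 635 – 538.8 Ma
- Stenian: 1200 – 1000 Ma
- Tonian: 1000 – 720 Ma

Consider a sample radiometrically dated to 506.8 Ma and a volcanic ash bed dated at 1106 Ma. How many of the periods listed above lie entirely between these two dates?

3

1106 Ma sits inside the Stenian (1200–1000) and 506.8 Ma inside the Cambrian (538.8–485.4); neither of those is wholly between the two dates.
The listed periods lying completely between them are Tonian, Cryogenian, Ediacaran — 3 in all.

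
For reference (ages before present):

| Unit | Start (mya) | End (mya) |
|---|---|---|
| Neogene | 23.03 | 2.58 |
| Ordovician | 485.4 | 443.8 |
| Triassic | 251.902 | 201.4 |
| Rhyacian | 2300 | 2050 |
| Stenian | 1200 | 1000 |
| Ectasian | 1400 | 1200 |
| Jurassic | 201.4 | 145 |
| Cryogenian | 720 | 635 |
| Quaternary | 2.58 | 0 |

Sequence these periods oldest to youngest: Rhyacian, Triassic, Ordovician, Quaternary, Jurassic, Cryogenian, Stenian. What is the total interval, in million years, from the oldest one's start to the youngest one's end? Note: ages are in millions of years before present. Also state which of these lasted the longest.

Rhyacian, Stenian, Cryogenian, Ordovician, Triassic, Jurassic, Quaternary; total span 2300 Myr; longest is Rhyacian

Start ages (Ma): Rhyacian 2300, Stenian 1200, Cryogenian 720, Ordovician 485.4, Triassic 251.902, Jurassic 201.4, Quaternary 2.58.
Ordered oldest to youngest: Rhyacian, Stenian, Cryogenian, Ordovician, Triassic, Jurassic, Quaternary.
Span = 2300 − 0 = 2300 Myr.
Durations: Stenian 200, Ordovician 41.6, Cryogenian 85, Triassic 50.502, Quaternary 2.58, Rhyacian 250, Jurassic 56.4 → longest is Rhyacian (250 Myr).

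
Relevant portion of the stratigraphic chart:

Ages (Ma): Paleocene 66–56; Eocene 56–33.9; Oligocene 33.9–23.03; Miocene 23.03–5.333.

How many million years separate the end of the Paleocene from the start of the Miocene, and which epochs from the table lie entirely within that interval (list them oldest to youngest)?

32.97 million years; Eocene, Oligocene

End of Paleocene = 56 Ma; start of Miocene = 23.03 Ma.
Gap = 56 − 23.03 = 32.97 Myr.
Epochs wholly inside 56–23.03 Ma: Eocene (56–33.9), Oligocene (33.9–23.03).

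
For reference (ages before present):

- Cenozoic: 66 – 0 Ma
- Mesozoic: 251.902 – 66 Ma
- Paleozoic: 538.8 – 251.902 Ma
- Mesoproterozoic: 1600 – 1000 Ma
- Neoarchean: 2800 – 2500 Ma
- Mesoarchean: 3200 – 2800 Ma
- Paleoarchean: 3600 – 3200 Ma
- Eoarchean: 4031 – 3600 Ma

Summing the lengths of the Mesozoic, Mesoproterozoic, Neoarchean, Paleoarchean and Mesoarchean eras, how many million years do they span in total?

Duration is start − end for each: (251.902 − 66) + (1600 − 1000) + (2800 − 2500) + (3600 − 3200) + (3200 − 2800).
That is 185.902 + 600 + 300 + 400 + 400, which totals 1885.902 million years.

1885.902 million years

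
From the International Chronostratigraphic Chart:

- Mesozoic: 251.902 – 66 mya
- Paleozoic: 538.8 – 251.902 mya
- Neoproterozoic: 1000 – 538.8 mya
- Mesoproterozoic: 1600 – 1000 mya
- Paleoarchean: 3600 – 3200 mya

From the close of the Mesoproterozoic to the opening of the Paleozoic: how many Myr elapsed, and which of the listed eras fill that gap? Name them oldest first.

461.2 million years; Neoproterozoic

The Mesoproterozoic closes at 1000 Ma and the Paleozoic opens at 538.8 Ma, so the interval is 1000 − 538.8 = 461.2 Myr.
An era fits inside if it starts at or after 1000 Ma and ends at or before 538.8 Ma; oldest first that gives Neoproterozoic.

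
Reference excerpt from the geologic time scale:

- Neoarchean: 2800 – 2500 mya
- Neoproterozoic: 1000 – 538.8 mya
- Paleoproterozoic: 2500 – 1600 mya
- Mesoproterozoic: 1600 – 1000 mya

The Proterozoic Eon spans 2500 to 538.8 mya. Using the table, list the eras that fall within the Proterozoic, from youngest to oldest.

Eras with both bounds inside 2500–538.8 Ma: Neoproterozoic (1000–538.8), Mesoproterozoic (1600–1000), Paleoproterozoic (2500–1600).

Neoproterozoic, Mesoproterozoic, Paleoproterozoic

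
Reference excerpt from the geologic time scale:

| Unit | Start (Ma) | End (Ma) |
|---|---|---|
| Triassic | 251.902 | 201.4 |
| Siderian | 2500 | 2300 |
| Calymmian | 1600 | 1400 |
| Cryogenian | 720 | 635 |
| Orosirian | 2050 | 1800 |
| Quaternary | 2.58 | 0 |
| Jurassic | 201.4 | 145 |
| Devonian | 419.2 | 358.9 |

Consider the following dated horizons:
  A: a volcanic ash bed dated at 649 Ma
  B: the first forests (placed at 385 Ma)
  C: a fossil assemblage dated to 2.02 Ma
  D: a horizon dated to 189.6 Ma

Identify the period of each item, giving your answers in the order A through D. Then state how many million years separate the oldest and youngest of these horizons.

A — Cryogenian; B — Devonian; C — Quaternary; D — Jurassic; span 646.98 million years

Match each age against the start–end ranges in the excerpt: A = 649 Ma → Cryogenian (720–635); B = 385 Ma → Devonian (419.2–358.9); C = 2.02 Ma → Quaternary (2.58–0); D = 189.6 Ma → Jurassic (201.4–145).
The largest age is 649 Ma and the smallest is 2.02 Ma; their difference is 646.98 Myr.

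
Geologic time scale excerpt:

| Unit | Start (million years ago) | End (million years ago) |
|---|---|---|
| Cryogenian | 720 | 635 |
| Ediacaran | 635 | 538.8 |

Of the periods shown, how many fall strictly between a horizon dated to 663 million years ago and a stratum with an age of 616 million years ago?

Checking each listed span, none has both start < 663 Ma and end > 616 Ma — every period straddles one of the two dates or lies outside them — so the count is 0.

0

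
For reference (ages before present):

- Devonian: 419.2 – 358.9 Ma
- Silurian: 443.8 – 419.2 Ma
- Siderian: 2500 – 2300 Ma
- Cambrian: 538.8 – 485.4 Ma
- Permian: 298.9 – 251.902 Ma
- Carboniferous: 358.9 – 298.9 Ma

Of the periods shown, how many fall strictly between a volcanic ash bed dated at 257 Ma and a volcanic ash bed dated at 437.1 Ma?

437.1 Ma sits inside the Silurian (443.8–419.2) and 257 Ma inside the Permian (298.9–251.902); neither of those is wholly between the two dates.
The listed periods lying completely between them are Devonian, Carboniferous — 2 in all.

2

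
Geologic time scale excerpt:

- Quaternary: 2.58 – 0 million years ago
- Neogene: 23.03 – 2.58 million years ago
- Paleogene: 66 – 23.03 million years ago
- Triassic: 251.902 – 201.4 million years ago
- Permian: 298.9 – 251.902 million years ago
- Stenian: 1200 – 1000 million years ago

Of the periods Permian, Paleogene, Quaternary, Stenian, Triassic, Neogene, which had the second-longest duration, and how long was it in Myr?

Durations: Permian 46.998; Paleogene 42.97; Quaternary 2.58; Stenian 200; Triassic 50.502; Neogene 20.45 Myr.
Sorted longest-first: Stenian (200), Triassic (50.502), Permian (46.998), Paleogene (42.97), Neogene (20.45), Quaternary (2.58).
The second longest is Triassic at 50.502 Myr.

Triassic, 50.502 million years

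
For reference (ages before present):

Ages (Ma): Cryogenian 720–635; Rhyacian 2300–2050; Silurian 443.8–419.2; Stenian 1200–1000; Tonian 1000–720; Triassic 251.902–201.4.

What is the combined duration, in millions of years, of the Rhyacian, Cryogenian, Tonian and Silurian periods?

Duration is start − end for each: (2300 − 2050) + (720 − 635) + (1000 − 720) + (443.8 − 419.2).
That is 250 + 85 + 280 + 24.6, which totals 639.6 million years.

639.6 million years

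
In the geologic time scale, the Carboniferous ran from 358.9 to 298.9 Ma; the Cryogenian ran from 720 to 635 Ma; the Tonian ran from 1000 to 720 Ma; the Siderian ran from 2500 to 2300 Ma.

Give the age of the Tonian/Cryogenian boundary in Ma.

720 Ma

The Tonian ends and the Cryogenian begins at 720 Ma.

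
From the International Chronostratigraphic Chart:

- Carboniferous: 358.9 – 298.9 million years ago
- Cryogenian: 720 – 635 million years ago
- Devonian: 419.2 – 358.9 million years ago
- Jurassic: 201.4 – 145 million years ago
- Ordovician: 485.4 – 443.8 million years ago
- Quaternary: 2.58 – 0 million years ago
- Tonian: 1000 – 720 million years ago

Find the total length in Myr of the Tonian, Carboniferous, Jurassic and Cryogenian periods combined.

481.4 million years

Each duration: Tonian = 280; Carboniferous = 60; Jurassic = 56.4; Cryogenian = 85.
Sum: 280 + 60 + 56.4 + 85 = 481.4 Myr.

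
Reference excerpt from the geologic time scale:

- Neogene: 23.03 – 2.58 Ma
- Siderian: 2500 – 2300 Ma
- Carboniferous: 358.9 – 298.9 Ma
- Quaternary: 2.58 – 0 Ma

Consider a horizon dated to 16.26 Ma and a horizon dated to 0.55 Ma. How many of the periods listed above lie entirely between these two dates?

Checking each listed span, none has both start < 16.26 Ma and end > 0.55 Ma — every period straddles one of the two dates or lies outside them — so the count is 0.

0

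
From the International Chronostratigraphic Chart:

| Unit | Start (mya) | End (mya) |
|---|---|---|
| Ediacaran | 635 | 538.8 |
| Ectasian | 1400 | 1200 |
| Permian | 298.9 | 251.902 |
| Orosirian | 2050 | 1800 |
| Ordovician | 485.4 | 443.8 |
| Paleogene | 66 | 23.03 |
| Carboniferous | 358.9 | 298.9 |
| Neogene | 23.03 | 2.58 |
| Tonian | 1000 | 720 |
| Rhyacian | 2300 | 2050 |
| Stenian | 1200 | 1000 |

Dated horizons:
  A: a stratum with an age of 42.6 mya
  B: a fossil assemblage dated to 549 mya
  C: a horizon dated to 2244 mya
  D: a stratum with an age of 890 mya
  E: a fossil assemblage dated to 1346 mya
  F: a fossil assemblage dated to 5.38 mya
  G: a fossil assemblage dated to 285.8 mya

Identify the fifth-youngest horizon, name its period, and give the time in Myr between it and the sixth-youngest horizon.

Sorted youngest-first by Ma: F (5.38), A (42.6), G (285.8), B (549), D (890), E (1346), C (2244).
The fifth youngest is D at 890 Ma, which lies in 1000–720 Ma: the Tonian.
The sixth youngest is E at 1346 Ma; separation = |890 − 1346| = 456 Myr.

D, in the Tonian; 456 million years to E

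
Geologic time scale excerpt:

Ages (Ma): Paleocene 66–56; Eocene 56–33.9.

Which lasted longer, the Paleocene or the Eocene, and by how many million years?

Paleocene: 66 − 56 = 10 Myr.
Eocene: 56 − 33.9 = 22.1 Myr.
Difference: 22.1 − 10 = 12.1 Myr, so the Eocene was longer.

Eocene, by 12.1 million years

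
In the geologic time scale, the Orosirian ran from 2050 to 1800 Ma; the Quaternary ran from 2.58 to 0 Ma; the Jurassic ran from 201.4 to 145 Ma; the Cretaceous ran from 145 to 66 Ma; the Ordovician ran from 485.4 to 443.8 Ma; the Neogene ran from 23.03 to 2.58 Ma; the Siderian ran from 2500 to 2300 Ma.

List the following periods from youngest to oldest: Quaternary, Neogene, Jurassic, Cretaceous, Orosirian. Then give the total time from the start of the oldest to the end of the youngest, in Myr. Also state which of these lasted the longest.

Quaternary → Neogene → Cretaceous → Jurassic → Orosirian; total span 2050 Myr; longest is Orosirian

From the excerpt: Quaternary 2.58–0; Neogene 23.03–2.58; Jurassic 201.4–145; Cretaceous 145–66; Orosirian 2050–1800 (Ma).
Larger Ma is earlier, so the oldest is Orosirian and the youngest is Quaternary; youngest to oldest: Quaternary, Neogene, Cretaceous, Jurassic, Orosirian.
Oldest start 2050 minus youngest end 0 gives 2050 Myr overall.
Individual lengths (start − end): Quaternary 2.58; Orosirian 250; Neogene 20.45; Cretaceous 79; Jurassic 56.4. The largest is Orosirian at 250 Myr.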